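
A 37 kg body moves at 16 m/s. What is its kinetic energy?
KE = ½mv² = ½(37)(16)² = 4736.0 J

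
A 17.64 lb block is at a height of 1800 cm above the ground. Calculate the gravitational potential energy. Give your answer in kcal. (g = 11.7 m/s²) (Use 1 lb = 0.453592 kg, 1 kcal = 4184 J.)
Convert to SI: m = 8.00136 kg, h = 18.0 m
PE = mgh = (8.00136)(11.7)(18.0) = 1685.09 J = 0.4027 kcal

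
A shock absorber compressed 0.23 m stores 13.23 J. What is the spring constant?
k = 2·PE/x² = 2·13.23/(0.23)² = 500.2 N/m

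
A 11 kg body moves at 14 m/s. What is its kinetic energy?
KE = ½mv² = ½(11)(14)² = 1078.0 J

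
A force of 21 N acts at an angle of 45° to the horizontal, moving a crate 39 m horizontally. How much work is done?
W = F·d·cosθ = (21)(39)cos(45°) = 579.1 J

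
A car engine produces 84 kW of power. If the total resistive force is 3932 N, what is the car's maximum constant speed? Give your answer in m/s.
P = Fv ⇒ v = P/F = 84000 W/3932.0 N = 21.36 m/s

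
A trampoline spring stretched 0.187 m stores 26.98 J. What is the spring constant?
k = 2·PE/x² = 2·26.98/(0.187)² = 1543 N/m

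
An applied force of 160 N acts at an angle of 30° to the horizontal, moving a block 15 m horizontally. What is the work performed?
W = F·d·cosθ = (160)(15)cos(30°) = 2078 J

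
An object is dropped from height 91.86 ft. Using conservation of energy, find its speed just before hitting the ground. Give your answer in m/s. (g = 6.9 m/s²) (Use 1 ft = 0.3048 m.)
Convert to SI: h = 27.9989 m
mgh = ½mv² ⇒ v = √(2gh) = √(2·6.9·27.9989) = 19.66 m/s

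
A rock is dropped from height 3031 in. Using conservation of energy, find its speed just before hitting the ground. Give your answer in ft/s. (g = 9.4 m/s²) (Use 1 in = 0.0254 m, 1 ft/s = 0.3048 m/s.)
Convert to SI: h = 76.9874 m
mgh = ½mv² ⇒ v = √(2gh) = √(2·9.4·76.9874) = 38.0442 m/s = 124.8 ft/s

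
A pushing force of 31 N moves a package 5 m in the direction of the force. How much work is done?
W = F·d = (31)(5) = 155.0 J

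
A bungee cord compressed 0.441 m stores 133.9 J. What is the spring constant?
k = 2·PE/x² = 2·133.9/(0.441)² = 1377 N/m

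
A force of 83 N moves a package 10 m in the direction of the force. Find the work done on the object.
W = F·d = (83)(10) = 830.0 J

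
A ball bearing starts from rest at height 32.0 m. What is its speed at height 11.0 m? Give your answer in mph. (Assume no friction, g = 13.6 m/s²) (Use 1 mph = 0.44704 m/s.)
mgh₁ = mgh₂ + ½mv² ⇒ v = √(2g(h₁−h₂)) = √(2·13.6·21.0) = 23.8998 m/s = 53.46 mph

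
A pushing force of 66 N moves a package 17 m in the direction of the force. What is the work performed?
W = F·d = (66)(17) = 1122 J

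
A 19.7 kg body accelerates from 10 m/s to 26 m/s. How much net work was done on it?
W = ΔKE = ½m(v₂² − v₁²) = ½(19.7)(26² − 10²) = 5673.6 J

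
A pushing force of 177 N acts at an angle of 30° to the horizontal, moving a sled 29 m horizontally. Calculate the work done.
W = F·d·cosθ = (177)(29)cos(30°) = 4445 J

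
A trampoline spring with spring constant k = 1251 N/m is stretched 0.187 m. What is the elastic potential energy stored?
PE = ½kx² = ½(1251)(0.187)² = 21.87 J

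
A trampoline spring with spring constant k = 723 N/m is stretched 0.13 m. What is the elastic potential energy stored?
PE = ½kx² = ½(723)(0.13)² = 6.109 J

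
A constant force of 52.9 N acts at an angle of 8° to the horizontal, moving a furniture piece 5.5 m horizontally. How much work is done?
W = F·d·cosθ = (52.9)(5.5)cos(8°) = 288.1 J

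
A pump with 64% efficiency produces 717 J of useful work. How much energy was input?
W_in = W_out/η = 717/0.64 = 1120 J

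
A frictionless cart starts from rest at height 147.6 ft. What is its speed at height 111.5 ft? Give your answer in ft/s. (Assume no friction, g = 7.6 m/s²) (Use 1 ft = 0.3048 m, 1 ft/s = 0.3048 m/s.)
Convert to SI: h₁−h₂ = 11.0033 m
mgh₁ = mgh₂ + ½mv² ⇒ v = √(2g(h₁−h₂)) = √(2·7.6·11.0033) = 12.9325 m/s = 42.43 ft/s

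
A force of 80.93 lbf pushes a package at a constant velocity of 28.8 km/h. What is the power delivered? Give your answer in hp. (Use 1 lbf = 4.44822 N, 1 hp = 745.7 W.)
Convert to SI: F = 359.994 N, v = 8.0 m/s
P = Fv = (359.994)(8.0) = 2879.96 W = 3.862 hp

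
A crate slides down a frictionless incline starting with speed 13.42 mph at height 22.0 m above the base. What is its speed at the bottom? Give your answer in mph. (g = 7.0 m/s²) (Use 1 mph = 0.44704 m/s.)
Convert to SI: v₀ = 5.99928 m/s, h = 22.0 m
½mv₀² + mgh = ½mv² ⇒ v = √(v₀² + 2gh) = √(5.99928² + 2·7.0·22.0) = 18.547 m/s = 41.49 mph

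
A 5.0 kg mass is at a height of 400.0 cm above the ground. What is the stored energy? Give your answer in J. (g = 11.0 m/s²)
Convert to SI: m = 5.0 kg, h = 4.0 m
PE = mgh = (5.0)(11.0)(4.0) = 220.0 J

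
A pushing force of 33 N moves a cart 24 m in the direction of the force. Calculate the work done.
W = F·d = (33)(24) = 792.0 J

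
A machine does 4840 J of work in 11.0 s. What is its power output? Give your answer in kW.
P = W/t = 4840.0/11.0 = 440.0 W = 0.44 kW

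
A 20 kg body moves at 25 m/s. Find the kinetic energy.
KE = ½mv² = ½(20)(25)² = 6250.0 J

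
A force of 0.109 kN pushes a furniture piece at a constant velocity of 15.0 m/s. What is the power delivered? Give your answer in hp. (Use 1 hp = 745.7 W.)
Convert to SI: F = 109.0 N, v = 15.0 m/s
P = Fv = (109.0)(15.0) = 1635.0 W = 2.193 hp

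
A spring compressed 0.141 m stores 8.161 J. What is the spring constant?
k = 2·PE/x² = 2·8.161/(0.141)² = 821.0 N/m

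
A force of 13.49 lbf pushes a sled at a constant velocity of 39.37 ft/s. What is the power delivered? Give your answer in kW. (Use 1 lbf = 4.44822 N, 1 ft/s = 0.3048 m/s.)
Convert to SI: F = 60.0065 N, v = 12.0 m/s
P = Fv = (60.0065)(12.0) = 720.076 W = 0.7201 kW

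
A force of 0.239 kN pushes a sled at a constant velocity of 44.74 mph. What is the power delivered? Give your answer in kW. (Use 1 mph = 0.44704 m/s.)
Convert to SI: F = 239.0 N, v = 20.0006 m/s
P = Fv = (239.0)(20.0006) = 4780.14 W = 4.78 kW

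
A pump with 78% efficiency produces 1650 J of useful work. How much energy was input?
W_in = W_out/η = 1650/0.78 = 2115 J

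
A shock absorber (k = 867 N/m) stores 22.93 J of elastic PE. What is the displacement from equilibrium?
x = √(2·PE/k) = √(2·22.93/867) = 0.23 m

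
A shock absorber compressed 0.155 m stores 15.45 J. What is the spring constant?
k = 2·PE/x² = 2·15.45/(0.155)² = 1286 N/m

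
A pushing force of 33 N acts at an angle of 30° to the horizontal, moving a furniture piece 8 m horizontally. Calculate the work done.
W = F·d·cosθ = (33)(8)cos(30°) = 228.6 J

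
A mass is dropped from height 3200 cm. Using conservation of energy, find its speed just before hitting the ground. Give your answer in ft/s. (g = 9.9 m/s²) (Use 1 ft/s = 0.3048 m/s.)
Convert to SI: h = 32.0 m
mgh = ½mv² ⇒ v = √(2gh) = √(2·9.9·32.0) = 25.1714 m/s = 82.58 ft/s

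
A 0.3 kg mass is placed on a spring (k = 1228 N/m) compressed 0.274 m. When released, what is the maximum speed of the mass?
½kx² = ½mv² ⇒ v = x√(k/m) = (0.274)√(1228/0.3) = 17.53 m/s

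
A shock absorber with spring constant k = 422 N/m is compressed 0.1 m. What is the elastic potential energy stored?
PE = ½kx² = ½(422)(0.1)² = 2.11 J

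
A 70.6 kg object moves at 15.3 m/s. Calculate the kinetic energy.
KE = ½mv² = ½(70.6)(15.3)² = 8263 J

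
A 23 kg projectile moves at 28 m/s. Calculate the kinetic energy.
KE = ½mv² = ½(23)(28)² = 9016.0 J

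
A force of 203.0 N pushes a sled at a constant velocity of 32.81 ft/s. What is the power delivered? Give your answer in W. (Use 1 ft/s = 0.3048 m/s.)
Convert to SI: F = 203.0 N, v = 10.0005 m/s
P = Fv = (203.0)(10.0005) = 2030 W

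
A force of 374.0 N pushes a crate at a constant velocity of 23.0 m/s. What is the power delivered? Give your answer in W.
P = Fv = (374.0)(23.0) = 8602 W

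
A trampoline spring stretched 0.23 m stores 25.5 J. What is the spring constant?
k = 2·PE/x² = 2·25.5/(0.23)² = 964.1 N/m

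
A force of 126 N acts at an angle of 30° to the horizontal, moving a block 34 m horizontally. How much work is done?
W = F·d·cosθ = (126)(34)cos(30°) = 3710 J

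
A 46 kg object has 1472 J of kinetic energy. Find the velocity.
v = √(2·KE/m) = √(2·1472/46) = 8.0 m/s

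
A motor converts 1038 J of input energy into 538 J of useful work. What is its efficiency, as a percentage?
η = W_out/W_in = 538/1038 = 51.83%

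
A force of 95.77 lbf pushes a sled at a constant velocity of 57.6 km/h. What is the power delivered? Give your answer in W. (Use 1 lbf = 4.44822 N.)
Convert to SI: F = 426.006 N, v = 16.0 m/s
P = Fv = (426.006)(16.0) = 6816 W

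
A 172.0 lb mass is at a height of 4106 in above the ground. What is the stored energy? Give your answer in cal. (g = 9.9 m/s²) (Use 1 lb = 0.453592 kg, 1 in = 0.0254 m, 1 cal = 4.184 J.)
Convert to SI: m = 78.0178 kg, h = 104.292 m
PE = mgh = (78.0178)(9.9)(104.292) = 80553.0 J = 19250 cal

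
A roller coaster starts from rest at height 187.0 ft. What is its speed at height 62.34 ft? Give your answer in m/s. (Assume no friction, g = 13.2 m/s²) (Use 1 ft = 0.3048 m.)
Convert to SI: h₁−h₂ = 37.9964 m
mgh₁ = mgh₂ + ½mv² ⇒ v = √(2g(h₁−h₂)) = √(2·13.2·37.9964) = 31.67 m/s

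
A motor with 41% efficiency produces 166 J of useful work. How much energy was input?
W_in = W_out/η = 166/0.41 = 404.9 J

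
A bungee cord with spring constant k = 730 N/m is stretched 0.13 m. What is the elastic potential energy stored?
PE = ½kx² = ½(730)(0.13)² = 6.169 J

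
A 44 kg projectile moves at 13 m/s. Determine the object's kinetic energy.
KE = ½mv² = ½(44)(13)² = 3718.0 J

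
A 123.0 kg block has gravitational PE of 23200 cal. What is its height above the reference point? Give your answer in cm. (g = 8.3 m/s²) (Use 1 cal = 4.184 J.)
Convert to SI: m = 123.0 kg, PE = 97068.8 J
h = PE/(mg) = 97068.8/(123.0·8.3) = 95.0816 m = 9508 cm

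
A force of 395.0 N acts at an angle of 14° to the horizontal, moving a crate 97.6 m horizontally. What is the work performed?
W = F·d·cosθ = (395.0)(97.6)cos(14°) = 37410 J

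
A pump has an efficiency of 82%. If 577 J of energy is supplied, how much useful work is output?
W_out = η·W_in = 0.82·577 = 473.14 J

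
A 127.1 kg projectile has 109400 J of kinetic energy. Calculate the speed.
v = √(2·KE/m) = √(2·109400/127.1) = 41.49 m/s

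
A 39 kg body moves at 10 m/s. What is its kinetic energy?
KE = ½mv² = ½(39)(10)² = 1950.0 J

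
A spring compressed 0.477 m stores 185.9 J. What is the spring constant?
k = 2·PE/x² = 2·185.9/(0.477)² = 1634 N/m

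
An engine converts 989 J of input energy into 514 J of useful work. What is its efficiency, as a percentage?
η = W_out/W_in = 514/989 = 51.97%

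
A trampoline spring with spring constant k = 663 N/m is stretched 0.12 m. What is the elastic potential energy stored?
PE = ½kx² = ½(663)(0.12)² = 4.774 J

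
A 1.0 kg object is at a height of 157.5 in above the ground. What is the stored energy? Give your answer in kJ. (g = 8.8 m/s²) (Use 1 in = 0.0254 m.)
Convert to SI: m = 1.0 kg, h = 4.0005 m
PE = mgh = (1.0)(8.8)(4.0005) = 35.2044 J = 0.0352 kJ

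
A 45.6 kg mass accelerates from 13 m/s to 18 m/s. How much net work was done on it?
W = ΔKE = ½m(v₂² − v₁²) = ½(45.6)(18² − 13²) = 3534.0 J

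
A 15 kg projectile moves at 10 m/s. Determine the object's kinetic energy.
KE = ½mv² = ½(15)(10)² = 750.0 J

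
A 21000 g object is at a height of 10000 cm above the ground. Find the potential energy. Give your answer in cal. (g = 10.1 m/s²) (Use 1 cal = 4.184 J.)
Convert to SI: m = 21.0 kg, h = 100.0 m
PE = mgh = (21.0)(10.1)(100.0) = 21210.0 J = 5069 cal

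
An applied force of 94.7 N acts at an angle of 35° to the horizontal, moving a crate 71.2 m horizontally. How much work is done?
W = F·d·cosθ = (94.7)(71.2)cos(35°) = 5523 J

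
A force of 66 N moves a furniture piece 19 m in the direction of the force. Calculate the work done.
W = F·d = (66)(19) = 1254 J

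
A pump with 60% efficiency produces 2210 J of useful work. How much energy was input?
W_in = W_out/η = 2210/0.6 = 3683 J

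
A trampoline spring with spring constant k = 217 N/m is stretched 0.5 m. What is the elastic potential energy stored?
PE = ½kx² = ½(217)(0.5)² = 27.13 J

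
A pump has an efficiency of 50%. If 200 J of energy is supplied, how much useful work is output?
W_out = η·W_in = 0.5·200 = 100.0 J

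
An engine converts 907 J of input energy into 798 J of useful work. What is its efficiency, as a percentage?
η = W_out/W_in = 798/907 = 87.98%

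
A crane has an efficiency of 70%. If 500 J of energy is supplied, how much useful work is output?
W_out = η·W_in = 0.7·500 = 350.0 J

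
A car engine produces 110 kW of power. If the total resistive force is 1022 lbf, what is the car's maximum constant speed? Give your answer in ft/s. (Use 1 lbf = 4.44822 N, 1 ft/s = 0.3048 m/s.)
Convert to SI: F = 4546.08 N
P = Fv ⇒ v = P/F = 110000 W/4546.08 N = 24.1967 m/s = 79.39 ft/s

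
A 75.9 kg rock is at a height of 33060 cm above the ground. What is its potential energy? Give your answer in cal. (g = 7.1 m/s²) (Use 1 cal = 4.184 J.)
Convert to SI: m = 75.9 kg, h = 330.6 m
PE = mgh = (75.9)(7.1)(330.6) = 178157 J = 42580 cal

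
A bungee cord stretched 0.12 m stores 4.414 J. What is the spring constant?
k = 2·PE/x² = 2·4.414/(0.12)² = 613.1 N/m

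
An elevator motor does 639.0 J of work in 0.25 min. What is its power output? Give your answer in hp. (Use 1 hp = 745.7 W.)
Convert to SI: W = 639.0 J, t = 15.0 s
P = W/t = 639.0/15.0 = 42.6 W = 0.05713 hp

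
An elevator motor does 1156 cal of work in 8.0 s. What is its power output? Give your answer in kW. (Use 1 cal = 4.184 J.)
Convert to SI: W = 4836.7 J, t = 8.0 s
P = W/t = 4836.7/8.0 = 604.588 W = 0.6046 kW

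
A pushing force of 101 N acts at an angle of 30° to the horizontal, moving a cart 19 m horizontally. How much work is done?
W = F·d·cosθ = (101)(19)cos(30°) = 1662 J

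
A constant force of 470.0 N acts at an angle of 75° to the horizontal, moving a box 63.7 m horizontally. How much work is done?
W = F·d·cosθ = (470.0)(63.7)cos(75°) = 7749 J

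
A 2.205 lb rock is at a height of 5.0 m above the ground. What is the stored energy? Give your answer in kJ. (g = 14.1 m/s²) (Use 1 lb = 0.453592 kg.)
Convert to SI: m = 1.00017 kg, h = 5.0 m
PE = mgh = (1.00017)(14.1)(5.0) = 70.512 J = 0.07051 kJ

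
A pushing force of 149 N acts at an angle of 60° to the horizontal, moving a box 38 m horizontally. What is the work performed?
W = F·d·cosθ = (149)(38)cos(60°) = 2831 J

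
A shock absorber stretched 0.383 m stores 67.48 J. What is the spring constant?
k = 2·PE/x² = 2·67.48/(0.383)² = 920.0 N/m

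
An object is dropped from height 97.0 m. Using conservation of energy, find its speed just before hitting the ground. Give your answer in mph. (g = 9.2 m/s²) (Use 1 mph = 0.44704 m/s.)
mgh = ½mv² ⇒ v = √(2gh) = √(2·9.2·97.0) = 42.2469 m/s = 94.5 mph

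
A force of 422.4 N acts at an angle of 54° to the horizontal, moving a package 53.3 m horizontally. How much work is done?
W = F·d·cosθ = (422.4)(53.3)cos(54°) = 13230 J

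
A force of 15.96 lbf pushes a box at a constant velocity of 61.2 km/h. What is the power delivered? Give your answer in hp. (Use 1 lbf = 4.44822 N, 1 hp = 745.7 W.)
Convert to SI: F = 70.9936 N, v = 17.0 m/s
P = Fv = (70.9936)(17.0) = 1206.89 W = 1.618 hp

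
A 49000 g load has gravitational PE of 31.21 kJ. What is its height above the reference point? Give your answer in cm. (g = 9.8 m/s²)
Convert to SI: m = 49.0 kg, PE = 31210.0 J
h = PE/(mg) = 31210.0/(49.0·9.8) = 64.9938 m = 6499 cm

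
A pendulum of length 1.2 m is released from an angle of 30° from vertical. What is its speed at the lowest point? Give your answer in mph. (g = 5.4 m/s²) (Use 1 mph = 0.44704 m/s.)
h = L(1 − cosθ) = 1.2(1 − cos30°) = 0.16077 m
v = √(2gh) = √(2·5.4·0.16077) = 1.31769 m/s = 2.948 mph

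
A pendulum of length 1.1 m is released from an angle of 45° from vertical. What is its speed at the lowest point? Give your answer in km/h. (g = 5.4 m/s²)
h = L(1 − cosθ) = 1.1(1 − cos45°) = 0.322183 m
v = √(2gh) = √(2·5.4·0.322183) = 1.86536 m/s = 6.715 km/h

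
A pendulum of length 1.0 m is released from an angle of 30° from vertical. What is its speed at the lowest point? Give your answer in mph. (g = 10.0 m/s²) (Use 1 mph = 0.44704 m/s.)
h = L(1 − cosθ) = 1.0(1 − cos30°) = 0.133975 m
v = √(2gh) = √(2·10.0·0.133975) = 1.63692 m/s = 3.662 mph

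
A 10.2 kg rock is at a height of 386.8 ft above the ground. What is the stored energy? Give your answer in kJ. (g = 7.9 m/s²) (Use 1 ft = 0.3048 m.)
Convert to SI: m = 10.2 kg, h = 117.897 m
PE = mgh = (10.2)(7.9)(117.897) = 9500.11 J = 9.5 kJ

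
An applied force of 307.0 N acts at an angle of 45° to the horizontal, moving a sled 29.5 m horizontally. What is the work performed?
W = F·d·cosθ = (307.0)(29.5)cos(45°) = 6404 J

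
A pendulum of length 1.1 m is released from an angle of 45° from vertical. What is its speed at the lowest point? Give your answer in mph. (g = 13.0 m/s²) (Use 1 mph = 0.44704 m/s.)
h = L(1 − cosθ) = 1.1(1 − cos45°) = 0.322183 m
v = √(2gh) = √(2·13.0·0.322183) = 2.89426 m/s = 6.474 mph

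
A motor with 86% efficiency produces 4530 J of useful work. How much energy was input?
W_in = W_out/η = 4530/0.86 = 5267 J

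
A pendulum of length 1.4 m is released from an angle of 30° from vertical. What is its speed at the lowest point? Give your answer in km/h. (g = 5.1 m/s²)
h = L(1 − cosθ) = 1.4(1 − cos30°) = 0.187564 m
v = √(2gh) = √(2·5.1·0.187564) = 1.38317 m/s = 4.979 km/h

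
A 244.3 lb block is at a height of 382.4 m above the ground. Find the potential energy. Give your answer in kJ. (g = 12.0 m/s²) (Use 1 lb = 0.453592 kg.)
Convert to SI: m = 110.813 kg, h = 382.4 m
PE = mgh = (110.813)(12.0)(382.4) = 508497 J = 508.5 kJ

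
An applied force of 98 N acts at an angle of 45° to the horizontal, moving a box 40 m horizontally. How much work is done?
W = F·d·cosθ = (98)(40)cos(45°) = 2772 J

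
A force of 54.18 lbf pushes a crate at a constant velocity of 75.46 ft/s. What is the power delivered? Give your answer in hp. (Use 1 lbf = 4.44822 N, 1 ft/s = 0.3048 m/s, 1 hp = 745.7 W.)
Convert to SI: F = 241.005 N, v = 23.0002 m/s
P = Fv = (241.005)(23.0002) = 5543.15 W = 7.433 hp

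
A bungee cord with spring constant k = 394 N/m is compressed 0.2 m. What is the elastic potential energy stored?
PE = ½kx² = ½(394)(0.2)² = 7.88 J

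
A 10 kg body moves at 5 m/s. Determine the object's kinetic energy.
KE = ½mv² = ½(10)(5)² = 125.0 J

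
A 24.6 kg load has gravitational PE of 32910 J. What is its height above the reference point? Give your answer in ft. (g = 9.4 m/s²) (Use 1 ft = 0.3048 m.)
h = PE/(mg) = 32910.0/(24.6·9.4) = 142.32 m = 466.9 ft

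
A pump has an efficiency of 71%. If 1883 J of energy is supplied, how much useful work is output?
W_out = η·W_in = 0.71·1883 = 1336.93 J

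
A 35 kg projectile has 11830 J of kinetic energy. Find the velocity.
v = √(2·KE/m) = √(2·11830/35) = 26.0 m/s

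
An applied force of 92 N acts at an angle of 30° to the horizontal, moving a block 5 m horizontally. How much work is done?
W = F·d·cosθ = (92)(5)cos(30°) = 398.4 J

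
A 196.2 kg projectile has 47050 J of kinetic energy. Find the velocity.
v = √(2·KE/m) = √(2·47050/196.2) = 21.9 m/s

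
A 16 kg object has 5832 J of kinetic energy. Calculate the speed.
v = √(2·KE/m) = √(2·5832/16) = 27.0 m/s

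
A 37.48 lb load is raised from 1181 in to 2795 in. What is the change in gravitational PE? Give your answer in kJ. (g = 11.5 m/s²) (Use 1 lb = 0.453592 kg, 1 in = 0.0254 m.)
Convert to SI: m = 17.0006 kg, Δh = 40.9956 m
ΔPE = mgΔh = (17.0006)(11.5)(40.9956) = 8014.94 J = 8.015 kJ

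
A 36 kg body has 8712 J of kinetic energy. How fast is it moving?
v = √(2·KE/m) = √(2·8712/36) = 22.0 m/s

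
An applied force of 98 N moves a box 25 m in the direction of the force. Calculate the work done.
W = F·d = (98)(25) = 2450 J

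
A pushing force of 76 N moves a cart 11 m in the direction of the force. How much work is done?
W = F·d = (76)(11) = 836.0 J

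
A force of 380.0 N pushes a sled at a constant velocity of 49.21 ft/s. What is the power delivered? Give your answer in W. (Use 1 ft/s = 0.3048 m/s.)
Convert to SI: F = 380.0 N, v = 14.9992 m/s
P = Fv = (380.0)(14.9992) = 5700 W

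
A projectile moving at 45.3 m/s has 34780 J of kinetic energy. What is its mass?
m = 2·KE/v² = 2·34780/(45.3)² = 33.9 kg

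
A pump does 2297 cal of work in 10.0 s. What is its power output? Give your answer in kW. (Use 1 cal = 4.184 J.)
Convert to SI: W = 9610.65 J, t = 10.0 s
P = W/t = 9610.65/10.0 = 961.065 W = 0.9611 kW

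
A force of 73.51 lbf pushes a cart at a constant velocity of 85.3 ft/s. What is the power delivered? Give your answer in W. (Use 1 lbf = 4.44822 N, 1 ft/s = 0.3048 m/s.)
Convert to SI: F = 326.989 N, v = 25.9994 m/s
P = Fv = (326.989)(25.9994) = 8502 W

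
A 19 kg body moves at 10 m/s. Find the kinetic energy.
KE = ½mv² = ½(19)(10)² = 950.0 J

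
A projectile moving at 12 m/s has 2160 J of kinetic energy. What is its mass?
m = 2·KE/v² = 2·2160/(12)² = 30.0 kg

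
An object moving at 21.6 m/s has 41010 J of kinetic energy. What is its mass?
m = 2·KE/v² = 2·41010/(21.6)² = 175.8 kg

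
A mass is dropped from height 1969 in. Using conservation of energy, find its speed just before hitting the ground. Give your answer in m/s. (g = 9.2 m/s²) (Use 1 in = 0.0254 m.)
Convert to SI: h = 50.0126 m
mgh = ½mv² ⇒ v = √(2gh) = √(2·9.2·50.0126) = 30.34 m/s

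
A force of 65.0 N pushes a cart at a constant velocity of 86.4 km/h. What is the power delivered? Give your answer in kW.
Convert to SI: F = 65.0 N, v = 24.0 m/s
P = Fv = (65.0)(24.0) = 1560.0 W = 1.56 kW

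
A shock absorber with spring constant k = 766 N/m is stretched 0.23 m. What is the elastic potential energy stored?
PE = ½kx² = ½(766)(0.23)² = 20.26 J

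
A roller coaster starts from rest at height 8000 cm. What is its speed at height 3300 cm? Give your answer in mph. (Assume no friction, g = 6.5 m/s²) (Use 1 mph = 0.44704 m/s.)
Convert to SI: h₁−h₂ = 47.0 m
mgh₁ = mgh₂ + ½mv² ⇒ v = √(2g(h₁−h₂)) = √(2·6.5·47.0) = 24.7184 m/s = 55.29 mph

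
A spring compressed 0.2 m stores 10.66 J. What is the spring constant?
k = 2·PE/x² = 2·10.66/(0.2)² = 533.0 N/m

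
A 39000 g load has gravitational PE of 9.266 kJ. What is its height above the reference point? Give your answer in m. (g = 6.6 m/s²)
Convert to SI: m = 39.0 kg, PE = 9266.0 J
h = PE/(mg) = 9266.0/(39.0·6.6) = 36.0 m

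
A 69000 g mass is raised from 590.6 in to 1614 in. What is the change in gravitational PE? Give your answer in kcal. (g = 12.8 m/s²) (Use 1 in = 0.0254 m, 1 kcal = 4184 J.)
Convert to SI: m = 69.0 kg, Δh = 25.9944 m
ΔPE = mgΔh = (69.0)(12.8)(25.9944) = 22958.2 J = 5.487 kcal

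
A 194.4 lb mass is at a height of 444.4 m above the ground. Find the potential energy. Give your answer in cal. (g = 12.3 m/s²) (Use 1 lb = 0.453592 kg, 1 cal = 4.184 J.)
Convert to SI: m = 88.1783 kg, h = 444.4 m
PE = mgh = (88.1783)(12.3)(444.4) = 481993 J = 115200 cal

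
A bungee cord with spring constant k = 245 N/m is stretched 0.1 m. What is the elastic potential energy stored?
PE = ½kx² = ½(245)(0.1)² = 1.225 J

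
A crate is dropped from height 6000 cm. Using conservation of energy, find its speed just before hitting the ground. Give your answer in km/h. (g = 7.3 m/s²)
Convert to SI: h = 60.0 m
mgh = ½mv² ⇒ v = √(2gh) = √(2·7.3·60.0) = 29.5973 m/s = 106.6 km/h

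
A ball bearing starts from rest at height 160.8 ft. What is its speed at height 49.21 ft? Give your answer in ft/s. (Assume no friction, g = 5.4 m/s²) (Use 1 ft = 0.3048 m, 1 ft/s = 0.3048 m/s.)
Convert to SI: h₁−h₂ = 34.0126 m
mgh₁ = mgh₂ + ½mv² ⇒ v = √(2g(h₁−h₂)) = √(2·5.4·34.0126) = 19.166 m/s = 62.88 ft/s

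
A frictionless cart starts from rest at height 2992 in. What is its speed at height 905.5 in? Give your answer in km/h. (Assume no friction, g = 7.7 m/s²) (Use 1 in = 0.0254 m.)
Convert to SI: h₁−h₂ = 52.9971 m
mgh₁ = mgh₂ + ½mv² ⇒ v = √(2g(h₁−h₂)) = √(2·7.7·52.9971) = 28.5684 m/s = 102.8 km/h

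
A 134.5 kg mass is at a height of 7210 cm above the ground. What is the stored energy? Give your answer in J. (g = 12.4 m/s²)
Convert to SI: m = 134.5 kg, h = 72.1 m
PE = mgh = (134.5)(12.4)(72.1) = 120200 J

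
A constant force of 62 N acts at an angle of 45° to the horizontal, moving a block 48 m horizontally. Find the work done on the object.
W = F·d·cosθ = (62)(48)cos(45°) = 2104 J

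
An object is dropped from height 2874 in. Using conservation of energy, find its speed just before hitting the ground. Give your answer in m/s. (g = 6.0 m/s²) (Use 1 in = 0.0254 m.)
Convert to SI: h = 72.9996 m
mgh = ½mv² ⇒ v = √(2gh) = √(2·6.0·72.9996) = 29.6 m/s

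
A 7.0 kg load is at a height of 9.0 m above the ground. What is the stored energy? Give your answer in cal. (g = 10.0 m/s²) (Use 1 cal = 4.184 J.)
PE = mgh = (7.0)(10.0)(9.0) = 630.0 J = 150.6 cal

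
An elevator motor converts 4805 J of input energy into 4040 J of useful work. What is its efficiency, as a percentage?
η = W_out/W_in = 4040/4805 = 84.08%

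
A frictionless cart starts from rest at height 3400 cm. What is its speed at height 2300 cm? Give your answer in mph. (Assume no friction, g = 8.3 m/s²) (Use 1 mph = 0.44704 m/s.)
Convert to SI: h₁−h₂ = 11.0 m
mgh₁ = mgh₂ + ½mv² ⇒ v = √(2g(h₁−h₂)) = √(2·8.3·11.0) = 13.513 m/s = 30.23 mph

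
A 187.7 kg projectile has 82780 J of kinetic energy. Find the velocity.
v = √(2·KE/m) = √(2·82780/187.7) = 29.7 m/s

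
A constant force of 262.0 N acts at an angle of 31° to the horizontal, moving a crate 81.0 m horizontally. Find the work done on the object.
W = F·d·cosθ = (262.0)(81.0)cos(31°) = 18190 J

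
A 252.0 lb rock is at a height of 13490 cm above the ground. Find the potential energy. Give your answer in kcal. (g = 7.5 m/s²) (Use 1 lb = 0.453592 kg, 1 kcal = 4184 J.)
Convert to SI: m = 114.305 kg, h = 134.9 m
PE = mgh = (114.305)(7.5)(134.9) = 115648 J = 27.64 kcal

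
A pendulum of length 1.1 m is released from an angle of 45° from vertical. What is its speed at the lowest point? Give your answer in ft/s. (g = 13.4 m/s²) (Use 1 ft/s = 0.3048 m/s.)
h = L(1 − cosθ) = 1.1(1 − cos45°) = 0.322183 m
v = √(2gh) = √(2·13.4·0.322183) = 2.93845 m/s = 9.641 ft/s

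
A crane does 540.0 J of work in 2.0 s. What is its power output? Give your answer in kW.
P = W/t = 540.0/2.0 = 270.0 W = 0.27 kW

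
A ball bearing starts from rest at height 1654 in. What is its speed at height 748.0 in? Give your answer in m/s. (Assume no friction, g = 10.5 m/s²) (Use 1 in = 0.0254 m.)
Convert to SI: h₁−h₂ = 23.0124 m
mgh₁ = mgh₂ + ½mv² ⇒ v = √(2g(h₁−h₂)) = √(2·10.5·23.0124) = 21.98 m/s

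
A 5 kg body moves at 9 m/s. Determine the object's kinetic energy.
KE = ½mv² = ½(5)(9)² = 202.5 J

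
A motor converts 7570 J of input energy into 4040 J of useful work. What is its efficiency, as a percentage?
η = W_out/W_in = 4040/7570 = 53.37%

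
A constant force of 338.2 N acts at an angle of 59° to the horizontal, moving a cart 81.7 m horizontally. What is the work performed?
W = F·d·cosθ = (338.2)(81.7)cos(59°) = 14230 J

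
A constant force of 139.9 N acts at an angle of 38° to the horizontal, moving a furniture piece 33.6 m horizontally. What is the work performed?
W = F·d·cosθ = (139.9)(33.6)cos(38°) = 3704 J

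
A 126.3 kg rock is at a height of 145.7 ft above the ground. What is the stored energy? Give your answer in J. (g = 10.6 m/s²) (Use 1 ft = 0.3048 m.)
Convert to SI: m = 126.3 kg, h = 44.4094 m
PE = mgh = (126.3)(10.6)(44.4094) = 59450 J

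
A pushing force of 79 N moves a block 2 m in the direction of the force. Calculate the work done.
W = F·d = (79)(2) = 158.0 J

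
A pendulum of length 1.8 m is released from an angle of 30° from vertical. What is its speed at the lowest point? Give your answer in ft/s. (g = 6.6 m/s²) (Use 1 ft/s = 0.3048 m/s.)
h = L(1 − cosθ) = 1.8(1 − cos30°) = 0.241154 m
v = √(2gh) = √(2·6.6·0.241154) = 1.78416 m/s = 5.854 ft/s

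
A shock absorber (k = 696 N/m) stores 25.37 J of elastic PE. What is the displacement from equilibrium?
x = √(2·PE/k) = √(2·25.37/696) = 0.27 m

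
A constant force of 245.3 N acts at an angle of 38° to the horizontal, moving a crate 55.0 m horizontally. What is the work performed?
W = F·d·cosθ = (245.3)(55.0)cos(38°) = 10630 J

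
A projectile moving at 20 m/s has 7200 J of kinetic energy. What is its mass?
m = 2·KE/v² = 2·7200/(20)² = 36.0 kg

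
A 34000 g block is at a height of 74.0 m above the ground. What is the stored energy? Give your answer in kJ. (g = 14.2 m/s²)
Convert to SI: m = 34.0 kg, h = 74.0 m
PE = mgh = (34.0)(14.2)(74.0) = 35727.2 J = 35.73 kJ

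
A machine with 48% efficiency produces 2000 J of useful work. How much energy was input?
W_in = W_out/η = 2000/0.48 = 4167 J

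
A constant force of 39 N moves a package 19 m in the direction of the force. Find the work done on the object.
W = F·d = (39)(19) = 741.0 J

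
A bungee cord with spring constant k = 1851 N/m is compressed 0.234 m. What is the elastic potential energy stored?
PE = ½kx² = ½(1851)(0.234)² = 50.68 J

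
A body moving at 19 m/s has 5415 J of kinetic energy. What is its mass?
m = 2·KE/v² = 2·5415/(19)² = 30.0 kg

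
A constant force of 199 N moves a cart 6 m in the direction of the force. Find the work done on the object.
W = F·d = (199)(6) = 1194 J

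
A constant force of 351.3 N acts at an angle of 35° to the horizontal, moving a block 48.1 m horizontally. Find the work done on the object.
W = F·d·cosθ = (351.3)(48.1)cos(35°) = 13840 J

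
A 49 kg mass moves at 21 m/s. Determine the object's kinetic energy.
KE = ½mv² = ½(49)(21)² = 10804.5 J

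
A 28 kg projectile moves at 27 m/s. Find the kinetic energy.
KE = ½mv² = ½(28)(27)² = 10206.0 J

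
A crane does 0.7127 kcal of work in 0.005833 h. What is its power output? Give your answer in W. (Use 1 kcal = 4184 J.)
Convert to SI: W = 2981.94 J, t = 20.9988 s
P = W/t = 2981.94/20.9988 = 142.0 W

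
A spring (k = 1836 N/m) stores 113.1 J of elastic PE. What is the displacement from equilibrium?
x = √(2·PE/k) = √(2·113.1/1836) = 0.351 m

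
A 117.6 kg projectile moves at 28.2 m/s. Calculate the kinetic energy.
KE = ½mv² = ½(117.6)(28.2)² = 46760 J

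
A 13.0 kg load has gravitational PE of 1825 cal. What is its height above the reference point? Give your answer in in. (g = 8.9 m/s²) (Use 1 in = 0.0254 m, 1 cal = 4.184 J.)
Convert to SI: m = 13.0 kg, PE = 7635.8 J
h = PE/(mg) = 7635.8/(13.0·8.9) = 65.9965 m = 2598 in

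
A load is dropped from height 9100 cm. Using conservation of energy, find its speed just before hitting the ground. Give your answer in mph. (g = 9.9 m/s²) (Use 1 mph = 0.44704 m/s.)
Convert to SI: h = 91.0 m
mgh = ½mv² ⇒ v = √(2gh) = √(2·9.9·91.0) = 42.4476 m/s = 94.95 mph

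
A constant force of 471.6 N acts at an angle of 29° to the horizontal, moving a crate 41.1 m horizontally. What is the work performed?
W = F·d·cosθ = (471.6)(41.1)cos(29°) = 16950 J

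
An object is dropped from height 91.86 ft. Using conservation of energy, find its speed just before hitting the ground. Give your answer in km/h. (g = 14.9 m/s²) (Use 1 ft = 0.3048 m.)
Convert to SI: h = 27.9989 m
mgh = ½mv² ⇒ v = √(2gh) = √(2·14.9·27.9989) = 28.8854 m/s = 104.0 km/h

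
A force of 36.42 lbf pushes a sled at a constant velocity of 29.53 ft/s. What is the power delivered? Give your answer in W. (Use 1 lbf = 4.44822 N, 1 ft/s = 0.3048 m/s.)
Convert to SI: F = 162.004 N, v = 9.00074 m/s
P = Fv = (162.004)(9.00074) = 1458 W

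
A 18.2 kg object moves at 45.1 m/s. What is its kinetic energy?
KE = ½mv² = ½(18.2)(45.1)² = 18510 J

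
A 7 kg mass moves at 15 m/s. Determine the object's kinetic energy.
KE = ½mv² = ½(7)(15)² = 787.5 J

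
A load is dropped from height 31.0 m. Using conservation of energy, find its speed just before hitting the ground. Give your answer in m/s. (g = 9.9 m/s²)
mgh = ½mv² ⇒ v = √(2gh) = √(2·9.9·31.0) = 24.77 m/s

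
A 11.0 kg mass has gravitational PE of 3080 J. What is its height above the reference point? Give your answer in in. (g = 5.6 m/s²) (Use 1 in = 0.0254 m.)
h = PE/(mg) = 3080.0/(11.0·5.6) = 50.0 m = 1969 in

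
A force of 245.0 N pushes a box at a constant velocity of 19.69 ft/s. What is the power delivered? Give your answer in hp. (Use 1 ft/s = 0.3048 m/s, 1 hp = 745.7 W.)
Convert to SI: F = 245.0 N, v = 6.00151 m/s
P = Fv = (245.0)(6.00151) = 1470.37 W = 1.972 hp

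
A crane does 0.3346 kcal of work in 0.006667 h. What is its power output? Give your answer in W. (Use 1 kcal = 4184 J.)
Convert to SI: W = 1399.97 J, t = 24.0012 s
P = W/t = 1399.97/24.0012 = 58.33 W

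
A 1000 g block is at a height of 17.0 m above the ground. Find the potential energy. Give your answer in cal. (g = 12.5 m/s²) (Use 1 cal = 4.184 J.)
Convert to SI: m = 1.0 kg, h = 17.0 m
PE = mgh = (1.0)(12.5)(17.0) = 212.5 J = 50.79 cal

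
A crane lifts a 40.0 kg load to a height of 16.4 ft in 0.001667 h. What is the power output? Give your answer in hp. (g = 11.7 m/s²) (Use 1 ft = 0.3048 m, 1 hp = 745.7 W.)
Convert to SI: m = 40.0 kg, h = 4.99872 m, t = 6.0012 s
P = mgh/t = (40.0)(11.7)(4.99872)/6.0012 = 389.822 W = 0.5228 hp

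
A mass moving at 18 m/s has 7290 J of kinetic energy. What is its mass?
m = 2·KE/v² = 2·7290/(18)² = 45.0 kg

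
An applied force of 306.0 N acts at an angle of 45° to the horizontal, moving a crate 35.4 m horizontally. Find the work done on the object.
W = F·d·cosθ = (306.0)(35.4)cos(45°) = 7660 J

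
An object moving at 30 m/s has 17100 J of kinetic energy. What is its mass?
m = 2·KE/v² = 2·17100/(30)² = 38.0 kg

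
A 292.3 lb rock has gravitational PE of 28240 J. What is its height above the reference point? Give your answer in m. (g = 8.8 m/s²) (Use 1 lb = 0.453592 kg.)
Convert to SI: m = 132.585 kg, PE = 28240.0 J
h = PE/(mg) = 28240.0/(132.585·8.8) = 24.2 m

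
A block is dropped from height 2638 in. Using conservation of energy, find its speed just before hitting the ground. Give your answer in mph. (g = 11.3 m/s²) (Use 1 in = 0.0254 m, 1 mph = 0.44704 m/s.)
Convert to SI: h = 67.0052 m
mgh = ½mv² ⇒ v = √(2gh) = √(2·11.3·67.0052) = 38.9142 m/s = 87.05 mph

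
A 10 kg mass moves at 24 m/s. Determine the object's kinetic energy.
KE = ½mv² = ½(10)(24)² = 2880.0 J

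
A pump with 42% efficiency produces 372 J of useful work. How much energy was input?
W_in = W_out/η = 372/0.42 = 885.7 J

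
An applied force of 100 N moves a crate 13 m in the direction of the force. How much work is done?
W = F·d = (100)(13) = 1300 J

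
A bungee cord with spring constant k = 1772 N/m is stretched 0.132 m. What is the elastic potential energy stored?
PE = ½kx² = ½(1772)(0.132)² = 15.44 J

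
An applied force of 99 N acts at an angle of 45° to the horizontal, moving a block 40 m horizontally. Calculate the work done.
W = F·d·cosθ = (99)(40)cos(45°) = 2800 J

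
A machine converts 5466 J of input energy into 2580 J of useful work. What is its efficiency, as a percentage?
η = W_out/W_in = 2580/5466 = 47.2%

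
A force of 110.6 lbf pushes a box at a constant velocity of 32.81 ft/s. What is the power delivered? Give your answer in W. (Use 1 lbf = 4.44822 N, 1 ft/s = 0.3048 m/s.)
Convert to SI: F = 491.973 N, v = 10.0005 m/s
P = Fv = (491.973)(10.0005) = 4920 W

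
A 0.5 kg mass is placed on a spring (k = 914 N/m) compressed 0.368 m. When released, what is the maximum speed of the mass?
½kx² = ½mv² ⇒ v = x√(k/m) = (0.368)√(914/0.5) = 15.73 m/s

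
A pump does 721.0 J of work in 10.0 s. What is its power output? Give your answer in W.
P = W/t = 721.0/10.0 = 72.1 W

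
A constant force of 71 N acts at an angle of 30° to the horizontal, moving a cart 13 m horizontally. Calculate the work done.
W = F·d·cosθ = (71)(13)cos(30°) = 799.3 J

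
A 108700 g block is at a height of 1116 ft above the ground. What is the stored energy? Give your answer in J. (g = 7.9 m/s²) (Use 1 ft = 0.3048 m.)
Convert to SI: m = 108.7 kg, h = 340.157 m
PE = mgh = (108.7)(7.9)(340.157) = 292100 J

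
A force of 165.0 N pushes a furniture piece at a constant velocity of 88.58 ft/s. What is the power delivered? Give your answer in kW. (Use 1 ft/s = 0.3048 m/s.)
Convert to SI: F = 165.0 N, v = 26.9992 m/s
P = Fv = (165.0)(26.9992) = 4454.87 W = 4.455 kW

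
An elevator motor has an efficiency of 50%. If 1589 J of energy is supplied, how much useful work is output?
W_out = η·W_in = 0.5·1589 = 794.5 J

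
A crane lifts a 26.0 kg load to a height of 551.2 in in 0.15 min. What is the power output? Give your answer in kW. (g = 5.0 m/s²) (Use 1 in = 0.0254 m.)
Convert to SI: m = 26.0 kg, h = 14.0005 m, t = 9.0 s
P = mgh/t = (26.0)(5.0)(14.0005)/9.0 = 202.229 W = 0.2022 kW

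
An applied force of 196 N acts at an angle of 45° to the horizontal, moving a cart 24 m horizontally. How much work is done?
W = F·d·cosθ = (196)(24)cos(45°) = 3326 J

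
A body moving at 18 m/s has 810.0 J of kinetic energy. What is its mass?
m = 2·KE/v² = 2·810.0/(18)² = 5.0 kg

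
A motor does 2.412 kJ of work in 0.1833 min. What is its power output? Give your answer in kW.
Convert to SI: W = 2412.0 J, t = 10.998 s
P = W/t = 2412.0/10.998 = 219.313 W = 0.2193 kW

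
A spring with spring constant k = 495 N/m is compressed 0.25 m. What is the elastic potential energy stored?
PE = ½kx² = ½(495)(0.25)² = 15.47 J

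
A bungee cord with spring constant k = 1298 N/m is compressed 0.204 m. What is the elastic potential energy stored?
PE = ½kx² = ½(1298)(0.204)² = 27.01 J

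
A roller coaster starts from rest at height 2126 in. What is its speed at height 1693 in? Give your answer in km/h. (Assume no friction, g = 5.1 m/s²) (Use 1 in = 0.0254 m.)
Convert to SI: h₁−h₂ = 10.9982 m
mgh₁ = mgh₂ + ½mv² ⇒ v = √(2g(h₁−h₂)) = √(2·5.1·10.9982) = 10.5916 m/s = 38.13 km/h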